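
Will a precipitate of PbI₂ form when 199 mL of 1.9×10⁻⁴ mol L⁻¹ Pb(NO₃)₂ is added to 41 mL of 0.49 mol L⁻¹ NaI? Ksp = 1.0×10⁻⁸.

After mixing, V = 199 mL + 41 mL = 240 mL.
[Pb²⁺] = (1.9×10⁻⁴)(199)/240 = 1.6×10⁻⁴ mol L⁻¹
[I⁻] = (0.49)(41)/240 = 8.4×10⁻² mol L⁻¹
Q = [Pb²⁺][I⁻]^2 = 1.1×10⁻⁶
Because Q > Ksp (1.1×10⁻⁶ vs 1.0×10⁻⁸), a precipitate of PbI₂ forms.

Yes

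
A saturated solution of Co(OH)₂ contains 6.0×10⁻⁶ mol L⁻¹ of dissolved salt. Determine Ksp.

Ksp = 8.6×10⁻¹⁶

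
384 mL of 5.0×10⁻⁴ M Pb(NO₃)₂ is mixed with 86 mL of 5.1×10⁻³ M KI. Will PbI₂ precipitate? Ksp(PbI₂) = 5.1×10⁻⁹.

No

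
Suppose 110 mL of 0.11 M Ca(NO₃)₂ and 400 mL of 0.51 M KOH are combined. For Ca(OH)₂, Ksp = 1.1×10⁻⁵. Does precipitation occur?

The combined volume is 510 mL.
[Ca²⁺] = (0.11)(110)/510 = 2.4×10⁻² M
[OH⁻] = (0.51)(400)/510 = 0.40 M
Q = [Ca²⁺][OH⁻]^2 = 3.8×10⁻³
Because Q > Ksp (3.8×10⁻³ vs 1.1×10⁻⁵), a precipitate of Ca(OH)₂ forms.

Yes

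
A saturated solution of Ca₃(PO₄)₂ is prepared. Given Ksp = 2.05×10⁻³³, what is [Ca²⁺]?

Ca₃(PO₄)₂(s) ⇌ 3 Ca²⁺(aq) + 2 PO₄³⁻(aq)
For each mole of Ca₃(PO₄)₂ that dissolves per liter, [Ca²⁺] = 3s and [PO₄³⁻] = 2s; let s denote this solubility.
Ksp = [Ca²⁺]^3[PO₄³⁻]^2 = (3s)^3 · (2s)^2 = 108s^5 = 2.05×10⁻³³
s = 1.14×10⁻⁷ mol L⁻¹
[Ca²⁺] = 3s = 3.41×10⁻⁷ mol L⁻¹

3.41×10⁻⁷ M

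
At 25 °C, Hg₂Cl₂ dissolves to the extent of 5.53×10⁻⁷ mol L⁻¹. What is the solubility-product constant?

Ksp = 6.76×10⁻¹⁹

Hg₂Cl₂(s) ⇌ Hg₂²⁺(aq) + 2 Cl⁻(aq)
Call the molar solubility s, so that [Hg₂²⁺] = s and [Cl⁻] = 2s.
Ksp = [Hg₂²⁺][Cl⁻]^2 = s · (2s)^2 = 4s^3
Ksp = 4 × (5.53×10⁻⁷)^3 = 6.76×10⁻¹⁹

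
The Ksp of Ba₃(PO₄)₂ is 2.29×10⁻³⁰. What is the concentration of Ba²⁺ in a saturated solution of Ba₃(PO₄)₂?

1.39×10⁻⁶ M

Ba₃(PO₄)₂(s) ⇌ 3 Ba²⁺(aq) + 2 PO₄³⁻(aq)
For each mole of Ba₃(PO₄)₂ that dissolves per liter, [Ba²⁺] = 3s and [PO₄³⁻] = 2s; let s denote this solubility.
Ksp = [Ba²⁺]^3[PO₄³⁻]^2 = (3s)^3 · (2s)^2 = 108s^5 = 2.29×10⁻³⁰
s = 4.63×10⁻⁷ M
[Ba²⁺] = 3s = 1.39×10⁻⁶ M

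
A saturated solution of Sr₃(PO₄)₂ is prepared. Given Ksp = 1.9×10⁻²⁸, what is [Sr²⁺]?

3.4×10⁻⁶ M

Sr₃(PO₄)₂(s) ⇌ 3 Sr²⁺(aq) + 2 PO₄³⁻(aq)
For each mole of Sr₃(PO₄)₂ that dissolves per liter, [Sr²⁺] = 3s and [PO₄³⁻] = 2s; let s denote this solubility.
Ksp = [Sr²⁺]^3[PO₄³⁻]^2 = (3s)^3 · (2s)^2 = 108s^5 = 1.9×10⁻²⁸
s = 1.1×10⁻⁶ mol L⁻¹
[Sr²⁺] = 3s = 3.4×10⁻⁶ mol L⁻¹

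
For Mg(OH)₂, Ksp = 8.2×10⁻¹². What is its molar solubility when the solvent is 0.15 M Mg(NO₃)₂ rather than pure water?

3.7×10⁻⁶ M

Mg(OH)₂(s) ⇌ Mg²⁺(aq) + 2 OH⁻(aq)
The solution already contains Mg²⁺ at 0.15 M. Let s be the molar solubility of Mg(OH)₂.
[Mg²⁺] ≈ 0.15 M (common ion dominates); [OH⁻] = 2s.
Ksp = [Mg²⁺][OH⁻]^2 = (0.15)(2s)^2
(2s)^2 = 8.2×10⁻¹² / (0.15) = 5.5×10⁻¹¹
s = 3.7×10⁻⁶ M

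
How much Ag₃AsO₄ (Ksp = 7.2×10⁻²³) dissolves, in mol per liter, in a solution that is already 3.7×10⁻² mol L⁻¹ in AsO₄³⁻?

Ag₃AsO₄(s) ⇌ 3 Ag⁺(aq) + AsO₄³⁻(aq)
The solution already contains AsO₄³⁻ at 3.7×10⁻² mol L⁻¹. Let s be the molar solubility of Ag₃AsO₄.
[AsO₄³⁻] ≈ 3.7×10⁻² mol L⁻¹ (common ion dominates); [Ag⁺] = 3s.
Ksp = [Ag⁺]^3[AsO₄³⁻] = (3s)^3(3.7×10⁻²)
(3s)^3 = 7.2×10⁻²³ / (3.7×10⁻²) = 1.9×10⁻²¹
s = 4.2×10⁻⁸ mol L⁻¹

4.2×10⁻⁸ M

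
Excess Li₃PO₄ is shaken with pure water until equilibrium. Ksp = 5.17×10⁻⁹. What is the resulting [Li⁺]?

1.12×10⁻² M

Li₃PO₄(s) ⇌ 3 Li⁺(aq) + PO₄³⁻(aq)
If s mol/L of Li₃PO₄ dissolves, [Li⁺] = 3s and [PO₄³⁻] = s.
Ksp = [Li⁺]^3[PO₄³⁻] = (3s)^3 · s = 27s^4 = 5.17×10⁻⁹
s = 3.72×10⁻³ mol/L
[Li⁺] = 3s = 1.12×10⁻² mol/L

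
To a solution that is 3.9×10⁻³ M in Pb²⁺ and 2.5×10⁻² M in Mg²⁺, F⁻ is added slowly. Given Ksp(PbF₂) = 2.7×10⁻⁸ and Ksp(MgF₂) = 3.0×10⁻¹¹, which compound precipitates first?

A salt starts to precipitate once the ion product Q reaches its Ksp.
For PbF₂: [F⁻] = (Ksp/[Pb²⁺])^(1/2) = 2.6×10⁻³ M
For MgF₂: [F⁻] = (Ksp/[Mg²⁺])^(1/2) = 3.5×10⁻⁵ M
The smaller threshold [F⁻] is reached first, so MgF₂ precipitates first.

MgF₂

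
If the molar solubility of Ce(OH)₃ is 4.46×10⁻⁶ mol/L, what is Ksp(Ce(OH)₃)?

Ksp = 1.07×10⁻²⁰

Ce(OH)₃(s) ⇌ Ce³⁺(aq) + 3 OH⁻(aq)
Call the molar solubility s, so that [Ce³⁺] = s and [OH⁻] = 3s.
Ksp = [Ce³⁺][OH⁻]^3 = s · (3s)^3 = 27s^4
Ksp = 27 × (4.46×10⁻⁶)^4 = 1.07×10⁻²⁰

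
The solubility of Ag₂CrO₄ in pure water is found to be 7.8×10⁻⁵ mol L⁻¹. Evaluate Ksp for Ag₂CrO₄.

Ag₂CrO₄(s) ⇌ 2 Ag⁺(aq) + CrO₄²⁻(aq)
Let s be the molar solubility. Then [Ag⁺] = 2s and [CrO₄²⁻] = s.
Ksp = [Ag⁺]^2[CrO₄²⁻] = (2s)^2 · s = 4s^3
Ksp = 4 × (7.8×10⁻⁵)^3 = 1.9×10⁻¹²

Ksp = 1.9×10⁻¹²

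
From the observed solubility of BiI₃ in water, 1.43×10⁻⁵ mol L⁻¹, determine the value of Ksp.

Ksp = 1.13×10⁻¹⁸

BiI₃(s) ⇌ Bi³⁺(aq) + 3 I⁻(aq)
Call the molar solubility s, so that [Bi³⁺] = s and [I⁻] = 3s.
Ksp = [Bi³⁺][I⁻]^3 = s · (3s)^3 = 27s^4
Ksp = 27 × (1.43×10⁻⁵)^4 = 1.13×10⁻¹⁸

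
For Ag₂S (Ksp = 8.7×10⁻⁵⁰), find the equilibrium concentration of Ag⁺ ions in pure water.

Ag₂S(s) ⇌ 2 Ag⁺(aq) + S²⁻(aq)
With molar solubility s: [Ag⁺] = 2s, [S²⁻] = s.
Ksp = [Ag⁺]^2[S²⁻] = (2s)^2 · s = 4s^3 = 8.7×10⁻⁵⁰
s = 2.8×10⁻¹⁷ mol L⁻¹
[Ag⁺] = 2s = 5.6×10⁻¹⁷ mol L⁻¹

5.6×10⁻¹⁷ M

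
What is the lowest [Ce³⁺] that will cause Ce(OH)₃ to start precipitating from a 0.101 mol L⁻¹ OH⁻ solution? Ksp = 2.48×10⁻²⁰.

Precipitation begins when Q = Ksp.
Ce(OH)₃(s) ⇌ Ce³⁺(aq) + 3 OH⁻(aq)
Ksp = [Ce³⁺][OH⁻]^3 = [Ce³⁺](0.101)^3
[Ce³⁺] = 2.48×10⁻²⁰ / (0.101)^3 = 2.41×10⁻¹⁷
[Ce³⁺] = 2.41×10⁻¹⁷ mol L⁻¹

2.41×10⁻¹⁷ M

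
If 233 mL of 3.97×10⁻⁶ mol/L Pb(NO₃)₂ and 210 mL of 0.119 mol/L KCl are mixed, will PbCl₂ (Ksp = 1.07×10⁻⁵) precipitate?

The combined volume is 443 mL.
[Pb²⁺] = (3.97×10⁻⁶)(233)/443 = 2.09×10⁻⁶ mol/L
[Cl⁻] = (0.119)(210)/443 = 5.64×10⁻² mol/L
Q = [Pb²⁺][Cl⁻]^2 = 6.64×10⁻⁹
Q < Ksp (6.64×10⁻⁹ vs 1.07×10⁻⁵); the solution remains unsaturated and no precipitate forms.

No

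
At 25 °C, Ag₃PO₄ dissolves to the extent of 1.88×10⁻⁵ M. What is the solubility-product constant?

Ag₃PO₄(s) ⇌ 3 Ag⁺(aq) + PO₄³⁻(aq)
For each mole of Ag₃PO₄ that dissolves per liter, [Ag⁺] = 3s and [PO₄³⁻] = s; let s denote this solubility.
Ksp = [Ag⁺]^3[PO₄³⁻] = (3s)^3 · s = 27s^4
Ksp = 27 × (1.88×10⁻⁵)^4 = 3.37×10⁻¹⁸

Ksp = 3.37×10⁻¹⁸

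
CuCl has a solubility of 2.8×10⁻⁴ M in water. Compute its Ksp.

Ksp = 7.8×10⁻⁸

CuCl(s) ⇌ Cu⁺(aq) + Cl⁻(aq)
Let s be the molar solubility. Then [Cu⁺] = s and [Cl⁻] = s.
Ksp = [Cu⁺][Cl⁻] = s · s = s^2
Ksp = (2.8×10⁻⁴)^2 = 7.8×10⁻⁸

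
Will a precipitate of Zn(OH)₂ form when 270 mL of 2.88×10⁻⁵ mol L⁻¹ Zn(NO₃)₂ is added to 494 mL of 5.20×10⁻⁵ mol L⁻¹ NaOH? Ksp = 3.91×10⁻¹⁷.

Yes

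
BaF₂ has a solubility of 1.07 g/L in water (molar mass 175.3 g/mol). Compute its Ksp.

Molar solubility s = (1.07 g/L) / (175.3 g/mol) = 6.1038×10⁻³ mol/L
BaF₂(s) ⇌ Ba²⁺(aq) + 2 F⁻(aq)
If s mol/L of BaF₂ dissolves, [Ba²⁺] = s and [F⁻] = 2s.
Ksp = [Ba²⁺][F⁻]^2 = s · (2s)^2 = 4s^3
Ksp = 4 × (6.1038×10⁻³)^3 = 9.10×10⁻⁷

Ksp = 9.10×10⁻⁷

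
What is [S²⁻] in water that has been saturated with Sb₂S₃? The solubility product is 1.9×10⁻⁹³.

Sb₂S₃(s) ⇌ 2 Sb³⁺(aq) + 3 S²⁻(aq)
Let s be the molar solubility. Then [Sb³⁺] = 2s and [S²⁻] = 3s.
Ksp = [Sb³⁺]^2[S²⁻]^3 = (2s)^2 · (3s)^3 = 108s^5 = 1.9×10⁻⁹³
s = 1.1×10⁻¹⁹ mol/L
[S²⁻] = 3s = 3.4×10⁻¹⁹ mol/L

3.4×10⁻¹⁹ M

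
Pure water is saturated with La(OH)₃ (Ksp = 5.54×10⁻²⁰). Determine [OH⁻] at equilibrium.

2.02×10⁻⁵ M

La(OH)₃(s) ⇌ La³⁺(aq) + 3 OH⁻(aq)
Let s be the molar solubility. Then [La³⁺] = s and [OH⁻] = 3s.
Ksp = [La³⁺][OH⁻]^3 = s · (3s)^3 = 27s^4 = 5.54×10⁻²⁰
s = 6.73×10⁻⁶ mol/L
[OH⁻] = 3s = 2.02×10⁻⁵ mol/L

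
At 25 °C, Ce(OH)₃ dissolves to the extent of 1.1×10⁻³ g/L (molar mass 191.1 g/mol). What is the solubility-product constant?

Ksp = 3.0×10⁻²⁰

Convert to molarity: s = 1.1×10⁻³ / 191.1 = 5.756×10⁻⁶ mol/L
Ce(OH)₃(s) ⇌ Ce³⁺(aq) + 3 OH⁻(aq)
For each mole of Ce(OH)₃ that dissolves per liter, [Ce³⁺] = s and [OH⁻] = 3s; let s denote this solubility.
Ksp = [Ce³⁺][OH⁻]^3 = s · (3s)^3 = 27s^4
Ksp = 27 × (5.756×10⁻⁶)^4 = 3.0×10⁻²⁰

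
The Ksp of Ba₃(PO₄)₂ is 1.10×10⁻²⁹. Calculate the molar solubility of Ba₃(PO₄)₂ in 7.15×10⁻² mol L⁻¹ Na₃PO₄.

4.30×10⁻¹⁰ M

Ba₃(PO₄)₂(s) ⇌ 3 Ba²⁺(aq) + 2 PO₄³⁻(aq)
Let s be the solubility of Ba₃(PO₄)₂ here. The common ion gives [PO₄³⁻] ≈ 7.15×10⁻² mol L⁻¹, and [Ba²⁺] = 3s.
Ksp = [Ba²⁺]^3[PO₄³⁻]^2 = (3s)^3(7.15×10⁻²)^2
(3s)^3 = 1.10×10⁻²⁹ / (7.15×10⁻²)^2 = 2.15×10⁻²⁷
s = 4.30×10⁻¹⁰ mol L⁻¹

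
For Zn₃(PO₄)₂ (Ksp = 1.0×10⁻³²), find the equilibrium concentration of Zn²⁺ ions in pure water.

Zn₃(PO₄)₂(s) ⇌ 3 Zn²⁺(aq) + 2 PO₄³⁻(aq)
Let s be the molar solubility. Then [Zn²⁺] = 3s and [PO₄³⁻] = 2s.
Ksp = [Zn²⁺]^3[PO₄³⁻]^2 = (3s)^3 · (2s)^2 = 108s^5 = 1.0×10⁻³²
s = 1.6×10⁻⁷ mol/L
[Zn²⁺] = 3s = 4.7×10⁻⁷ mol/L

4.7×10⁻⁷ M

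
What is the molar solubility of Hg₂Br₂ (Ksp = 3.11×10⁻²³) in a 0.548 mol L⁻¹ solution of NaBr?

1.04×10⁻²² M

Hg₂Br₂(s) ⇌ Hg₂²⁺(aq) + 2 Br⁻(aq)
With Br⁻ already at 0.548 mol L⁻¹ and s small, take [Br⁻] ≈ 0.548 mol L⁻¹ and [Hg₂²⁺] = s.
Ksp = [Hg₂²⁺][Br⁻]^2 = s(0.548)^2
s = 3.11×10⁻²³ / (0.548)^2 = 1.04×10⁻²²
s = 1.04×10⁻²² mol L⁻¹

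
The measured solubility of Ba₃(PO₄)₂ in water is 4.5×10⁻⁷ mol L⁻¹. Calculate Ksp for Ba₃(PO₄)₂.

Ksp = 2.0×10⁻³⁰

Ba₃(PO₄)₂(s) ⇌ 3 Ba²⁺(aq) + 2 PO₄³⁻(aq)
Let s be the molar solubility. Then [Ba²⁺] = 3s and [PO₄³⁻] = 2s.
Ksp = [Ba²⁺]^3[PO₄³⁻]^2 = (3s)^3 · (2s)^2 = 108s^5
Ksp = 108 × (4.5×10⁻⁷)^5 = 2.0×10⁻³⁰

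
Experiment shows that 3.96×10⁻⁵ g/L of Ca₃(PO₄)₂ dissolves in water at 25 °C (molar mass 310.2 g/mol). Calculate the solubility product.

Ksp = 3.66×10⁻³³

Convert to molarity: s = 3.96×10⁻⁵ / 310.2 = 1.2766×10⁻⁷ mol/L
Ca₃(PO₄)₂(s) ⇌ 3 Ca²⁺(aq) + 2 PO₄³⁻(aq)
Call the molar solubility s, so that [Ca²⁺] = 3s and [PO₄³⁻] = 2s.
Ksp = [Ca²⁺]^3[PO₄³⁻]^2 = (3s)^3 · (2s)^2 = 108s^5
Ksp = 108 × (1.2766×10⁻⁷)^5 = 3.66×10⁻³³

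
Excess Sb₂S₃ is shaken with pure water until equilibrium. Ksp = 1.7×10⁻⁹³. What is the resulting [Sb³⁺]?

2.2×10⁻¹⁹ M

Sb₂S₃(s) ⇌ 2 Sb³⁺(aq) + 3 S²⁻(aq)
For each mole of Sb₂S₃ that dissolves per liter, [Sb³⁺] = 2s and [S²⁻] = 3s; let s denote this solubility.
Ksp = [Sb³⁺]^2[S²⁻]^3 = (2s)^2 · (3s)^3 = 108s^5 = 1.7×10⁻⁹³
s = 1.1×10⁻¹⁹ M
[Sb³⁺] = 2s = 2.2×10⁻¹⁹ M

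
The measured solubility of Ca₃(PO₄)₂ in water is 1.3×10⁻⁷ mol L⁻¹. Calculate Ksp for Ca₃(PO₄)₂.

Ca₃(PO₄)₂(s) ⇌ 3 Ca²⁺(aq) + 2 PO₄³⁻(aq)
For each mole of Ca₃(PO₄)₂ that dissolves per liter, [Ca²⁺] = 3s and [PO₄³⁻] = 2s; let s denote this solubility.
Ksp = [Ca²⁺]^3[PO₄³⁻]^2 = (3s)^3 · (2s)^2 = 108s^5
Ksp = 108 × (1.3×10⁻⁷)^5 = 4.0×10⁻³³

Ksp = 4.0×10⁻³³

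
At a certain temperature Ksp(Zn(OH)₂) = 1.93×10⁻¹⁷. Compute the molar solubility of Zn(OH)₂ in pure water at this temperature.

1.69×10⁻⁶ M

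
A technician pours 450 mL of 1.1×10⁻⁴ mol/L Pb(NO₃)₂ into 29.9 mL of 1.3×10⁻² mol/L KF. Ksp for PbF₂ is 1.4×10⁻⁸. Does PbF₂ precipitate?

The combined volume is 479.9 mL.
[Pb²⁺] = (1.1×10⁻⁴)(450)/479.9 = 1.0×10⁻⁴ mol/L
[F⁻] = (1.3×10⁻²)(29.9)/479.9 = 8.1×10⁻⁴ mol/L
Q = [Pb²⁺][F⁻]^2 = 6.8×10⁻¹¹
Q < Ksp (6.8×10⁻¹¹ vs 1.4×10⁻⁸); the solution remains unsaturated and no precipitate forms.

No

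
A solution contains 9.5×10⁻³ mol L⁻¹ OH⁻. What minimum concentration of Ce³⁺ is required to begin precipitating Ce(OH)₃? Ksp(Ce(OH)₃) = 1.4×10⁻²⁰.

1.6×10⁻¹⁴ M

Precipitation of each salt begins when its ion product equals Ksp.
Ce(OH)₃(s) ⇌ Ce³⁺(aq) + 3 OH⁻(aq)
Ksp = [Ce³⁺][OH⁻]^3 = [Ce³⁺](9.5×10⁻³)^3
[Ce³⁺] = 1.4×10⁻²⁰ / (9.5×10⁻³)^3 = 1.6×10⁻¹⁴
[Ce³⁺] = 1.6×10⁻¹⁴ mol L⁻¹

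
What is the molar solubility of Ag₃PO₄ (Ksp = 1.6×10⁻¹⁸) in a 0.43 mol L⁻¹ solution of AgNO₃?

2.0×10⁻¹⁷ M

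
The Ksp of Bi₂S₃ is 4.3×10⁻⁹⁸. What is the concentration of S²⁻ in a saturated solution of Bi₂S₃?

Bi₂S₃(s) ⇌ 2 Bi³⁺(aq) + 3 S²⁻(aq)
With molar solubility s: [Bi³⁺] = 2s, [S²⁻] = 3s.
Ksp = [Bi³⁺]^2[S²⁻]^3 = (2s)^2 · (3s)^3 = 108s^5 = 4.3×10⁻⁹⁸
s = 1.3×10⁻²⁰ mol L⁻¹
[S²⁻] = 3s = 4.0×10⁻²⁰ mol L⁻¹

4.0×10⁻²⁰ M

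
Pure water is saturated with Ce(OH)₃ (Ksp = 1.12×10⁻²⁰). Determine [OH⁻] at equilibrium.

Ce(OH)₃(s) ⇌ Ce³⁺(aq) + 3 OH⁻(aq)
If s mol/L of Ce(OH)₃ dissolves, [Ce³⁺] = s and [OH⁻] = 3s.
Ksp = [Ce³⁺][OH⁻]^3 = s · (3s)^3 = 27s^4 = 1.12×10⁻²⁰
s = 4.51×10⁻⁶ mol/L
[OH⁻] = 3s = 1.35×10⁻⁵ mol/L

1.35×10⁻⁵ M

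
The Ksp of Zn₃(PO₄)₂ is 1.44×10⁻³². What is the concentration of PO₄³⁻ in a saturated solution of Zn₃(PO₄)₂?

Zn₃(PO₄)₂(s) ⇌ 3 Zn²⁺(aq) + 2 PO₄³⁻(aq)
Let s be the molar solubility. Then [Zn²⁺] = 3s and [PO₄³⁻] = 2s.
Ksp = [Zn²⁺]^3[PO₄³⁻]^2 = (3s)^3 · (2s)^2 = 108s^5 = 1.44×10⁻³²
s = 1.68×10⁻⁷ M
[PO₄³⁻] = 2s = 3.36×10⁻⁷ M

3.36×10⁻⁷ M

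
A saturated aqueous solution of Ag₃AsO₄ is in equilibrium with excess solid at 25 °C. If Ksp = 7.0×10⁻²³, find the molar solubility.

Ag₃AsO₄(s) ⇌ 3 Ag⁺(aq) + AsO₄³⁻(aq)
With molar solubility s: [Ag⁺] = 3s, [AsO₄³⁻] = s.
Ksp = [Ag⁺]^3[AsO₄³⁻] = (3s)^3 · s = 27s^4
27s^4 = 7.0×10⁻²³  ⇒  s^4 = 2.6×10⁻²⁴
s = (2.6×10⁻²⁴)^(1/4) = 1.3×10⁻⁶ M

1.3×10⁻⁶ M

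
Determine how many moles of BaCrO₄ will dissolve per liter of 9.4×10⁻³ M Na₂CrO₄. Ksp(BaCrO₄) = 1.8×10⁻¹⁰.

1.9×10⁻⁸ M

BaCrO₄(s) ⇌ Ba²⁺(aq) + CrO₄²⁻(aq)
Let s be the solubility of BaCrO₄ here. The common ion gives [CrO₄²⁻] ≈ 9.4×10⁻³ M, and [Ba²⁺] = s.
Ksp = [Ba²⁺][CrO₄²⁻] = s(9.4×10⁻³)
s = 1.8×10⁻¹⁰ / (9.4×10⁻³) = 1.9×10⁻⁸
s = 1.9×10⁻⁸ M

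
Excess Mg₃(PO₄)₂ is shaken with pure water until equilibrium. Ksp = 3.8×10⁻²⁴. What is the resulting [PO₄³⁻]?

1.6×10⁻⁵ M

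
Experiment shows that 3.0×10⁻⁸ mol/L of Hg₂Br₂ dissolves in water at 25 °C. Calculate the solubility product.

Hg₂Br₂(s) ⇌ Hg₂²⁺(aq) + 2 Br⁻(aq)
With molar solubility s: [Hg₂²⁺] = s, [Br⁻] = 2s.
Ksp = [Hg₂²⁺][Br⁻]^2 = s · (2s)^2 = 4s^3
Ksp = 4 × (3.0×10⁻⁸)^3 = 1.1×10⁻²²

Ksp = 1.1×10⁻²²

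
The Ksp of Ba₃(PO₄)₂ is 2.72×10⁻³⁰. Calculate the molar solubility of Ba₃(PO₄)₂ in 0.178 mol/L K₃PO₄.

1.47×10⁻¹⁰ M

Ba₃(PO₄)₂(s) ⇌ 3 Ba²⁺(aq) + 2 PO₄³⁻(aq)
With PO₄³⁻ already at 0.178 mol/L and s small, take [PO₄³⁻] ≈ 0.178 mol/L and [Ba²⁺] = 3s.
Ksp = [Ba²⁺]^3[PO₄³⁻]^2 = (3s)^3(0.178)^2
(3s)^3 = 2.72×10⁻³⁰ / (0.178)^2 = 8.58×10⁻²⁹
s = 1.47×10⁻¹⁰ mol/L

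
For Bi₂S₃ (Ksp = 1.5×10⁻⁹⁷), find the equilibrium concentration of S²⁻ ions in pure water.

Bi₂S₃(s) ⇌ 2 Bi³⁺(aq) + 3 S²⁻(aq)
With molar solubility s: [Bi³⁺] = 2s, [S²⁻] = 3s.
Ksp = [Bi³⁺]^2[S²⁻]^3 = (2s)^2 · (3s)^3 = 108s^5 = 1.5×10⁻⁹⁷
s = 1.7×10⁻²⁰ mol L⁻¹
[S²⁻] = 3s = 5.1×10⁻²⁰ mol L⁻¹

5.1×10⁻²⁰ M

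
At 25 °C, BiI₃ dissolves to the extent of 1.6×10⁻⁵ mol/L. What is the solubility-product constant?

Ksp = 1.8×10⁻¹⁸

BiI₃(s) ⇌ Bi³⁺(aq) + 3 I⁻(aq)
Call the molar solubility s, so that [Bi³⁺] = s and [I⁻] = 3s.
Ksp = [Bi³⁺][I⁻]^3 = s · (3s)^3 = 27s^4
Ksp = 27 × (1.6×10⁻⁵)^4 = 1.8×10⁻¹⁸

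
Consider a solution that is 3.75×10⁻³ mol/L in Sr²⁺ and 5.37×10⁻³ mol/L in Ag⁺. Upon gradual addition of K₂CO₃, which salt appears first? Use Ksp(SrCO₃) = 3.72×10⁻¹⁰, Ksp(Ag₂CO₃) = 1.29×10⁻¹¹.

SrCO₃

Precipitation begins when Q = Ksp.
For SrCO₃: [CO₃²⁻] = (Ksp/[Sr²⁺]) = 9.92×10⁻⁸ mol/L
For Ag₂CO₃: [CO₃²⁻] = (Ksp/[Ag⁺]^2) = 4.47×10⁻⁷ mol/L
Since SrCO₃ needs less CO₃²⁻ to reach saturation, it precipitates first.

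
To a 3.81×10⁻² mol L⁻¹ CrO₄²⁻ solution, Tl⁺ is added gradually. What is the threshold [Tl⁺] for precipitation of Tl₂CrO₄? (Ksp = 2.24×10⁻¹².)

The threshold for precipitation is Q = Ksp.
Tl₂CrO₄(s) ⇌ 2 Tl⁺(aq) + CrO₄²⁻(aq)
Ksp = [Tl⁺]^2[CrO₄²⁻] = [Tl⁺]^2(3.81×10⁻²)
[Tl⁺]^2 = 2.24×10⁻¹² / (3.81×10⁻²) = 5.88×10⁻¹¹
[Tl⁺] = 7.67×10⁻⁶ mol L⁻¹

7.67×10⁻⁶ M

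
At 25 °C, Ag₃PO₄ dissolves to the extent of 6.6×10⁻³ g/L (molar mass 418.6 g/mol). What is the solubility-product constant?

Ksp = 1.7×10⁻¹⁸

s = (6.6×10⁻³ g L⁻¹)/(418.6 g mol⁻¹) = 1.577×10⁻⁵ M
Ag₃PO₄(s) ⇌ 3 Ag⁺(aq) + PO₄³⁻(aq)
For each mole of Ag₃PO₄ that dissolves per liter, [Ag⁺] = 3s and [PO₄³⁻] = s; let s denote this solubility.
Ksp = [Ag⁺]^3[PO₄³⁻] = (3s)^3 · s = 27s^4
Ksp = 27 × (1.577×10⁻⁵)^4 = 1.7×10⁻¹⁸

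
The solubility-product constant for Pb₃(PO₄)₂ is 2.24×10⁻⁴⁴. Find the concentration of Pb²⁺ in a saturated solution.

Pb₃(PO₄)₂(s) ⇌ 3 Pb²⁺(aq) + 2 PO₄³⁻(aq)
Call the molar solubility s, so that [Pb²⁺] = 3s and [PO₄³⁻] = 2s.
Ksp = [Pb²⁺]^3[PO₄³⁻]^2 = (3s)^3 · (2s)^2 = 108s^5 = 2.24×10⁻⁴⁴
s = 7.30×10⁻¹⁰ M
[Pb²⁺] = 3s = 2.19×10⁻⁹ M

2.19×10⁻⁹ M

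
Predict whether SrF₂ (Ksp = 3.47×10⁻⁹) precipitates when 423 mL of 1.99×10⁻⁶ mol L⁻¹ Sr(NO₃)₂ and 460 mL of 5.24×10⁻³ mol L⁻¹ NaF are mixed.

The combined volume is 883 mL.
[Sr²⁺] = (1.99×10⁻⁶)(423)/883 = 9.53×10⁻⁷ mol L⁻¹
[F⁻] = (5.24×10⁻³)(460)/883 = 2.73×10⁻³ mol L⁻¹
Q = [Sr²⁺][F⁻]^2 = 7.10×10⁻¹²
Since Q (7.10×10⁻¹²) is less than Ksp (3.47×10⁻⁹), no SrF₂ precipitates.

No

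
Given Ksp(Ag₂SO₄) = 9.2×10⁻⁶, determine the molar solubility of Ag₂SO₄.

1.3×10⁻² M

Ag₂SO₄(s) ⇌ 2 Ag⁺(aq) + SO₄²⁻(aq)
If s mol/L of Ag₂SO₄ dissolves, [Ag⁺] = 2s and [SO₄²⁻] = s.
Ksp = [Ag⁺]^2[SO₄²⁻] = (2s)^2 · s = 4s^3
4s^3 = 9.2×10⁻⁶  ⇒  s^3 = 2.3×10⁻⁶
s = 1.3×10⁻² mol/L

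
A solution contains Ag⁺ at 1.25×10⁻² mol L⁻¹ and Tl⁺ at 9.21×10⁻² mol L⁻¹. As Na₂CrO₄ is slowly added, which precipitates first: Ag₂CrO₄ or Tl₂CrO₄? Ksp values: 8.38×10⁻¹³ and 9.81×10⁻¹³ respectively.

Tl₂CrO₄

Precipitation of each salt begins when its ion product equals Ksp.
For Ag₂CrO₄: [CrO₄²⁻] = (Ksp/[Ag⁺]^2) = 5.36×10⁻⁹ mol L⁻¹
For Tl₂CrO₄: [CrO₄²⁻] = (Ksp/[Tl⁺]^2) = 1.16×10⁻¹⁰ mol L⁻¹
Since Tl₂CrO₄ needs less CrO₄²⁻ to reach saturation, it precipitates first.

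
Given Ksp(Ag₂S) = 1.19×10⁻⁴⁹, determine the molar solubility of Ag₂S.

Ag₂S(s) ⇌ 2 Ag⁺(aq) + S²⁻(aq)
If s mol/L of Ag₂S dissolves, [Ag⁺] = 2s and [S²⁻] = s.
Ksp = [Ag⁺]^2[S²⁻] = (2s)^2 · s = 4s^3
4s^3 = 1.19×10⁻⁴⁹  ⇒  s^3 = 2.98×10⁻⁵⁰
s = 3.10×10⁻¹⁷ mol/L

3.10×10⁻¹⁷ M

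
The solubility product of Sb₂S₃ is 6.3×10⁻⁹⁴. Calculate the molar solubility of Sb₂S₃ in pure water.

Sb₂S₃(s) ⇌ 2 Sb³⁺(aq) + 3 S²⁻(aq)
Call the molar solubility s, so that [Sb³⁺] = 2s and [S²⁻] = 3s.
Ksp = [Sb³⁺]^2[S²⁻]^3 = (2s)^2 · (3s)^3 = 108s^5
108s^5 = 6.3×10⁻⁹⁴  ⇒  s^5 = 5.8×10⁻⁹⁶
Taking the 5th root, s = 9.0×10⁻²⁰ mol/L.

9.0×10⁻²⁰ M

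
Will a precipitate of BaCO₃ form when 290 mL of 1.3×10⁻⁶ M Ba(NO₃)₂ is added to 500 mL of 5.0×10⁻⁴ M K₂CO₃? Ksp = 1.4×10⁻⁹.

No

The combined volume is 790 mL.
[Ba²⁺] = (1.3×10⁻⁶)(290)/790 = 4.8×10⁻⁷ M
[CO₃²⁻] = (5.0×10⁻⁴)(500)/790 = 3.2×10⁻⁴ M
Q = [Ba²⁺][CO₃²⁻] = 1.5×10⁻¹⁰
Q = 1.5×10⁻¹⁰ < Ksp = 1.4×10⁻⁹, so the solution is unsaturated and no precipitate forms.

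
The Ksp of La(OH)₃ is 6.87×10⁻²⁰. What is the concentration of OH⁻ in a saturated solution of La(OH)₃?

La(OH)₃(s) ⇌ La³⁺(aq) + 3 OH⁻(aq)
If s mol/L of La(OH)₃ dissolves, [La³⁺] = s and [OH⁻] = 3s.
Ksp = [La³⁺][OH⁻]^3 = s · (3s)^3 = 27s^4 = 6.87×10⁻²⁰
s = 7.10×10⁻⁶ mol L⁻¹
[OH⁻] = 3s = 2.13×10⁻⁵ mol L⁻¹

2.13×10⁻⁵ M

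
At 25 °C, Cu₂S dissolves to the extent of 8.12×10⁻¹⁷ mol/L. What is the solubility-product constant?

Ksp = 2.14×10⁻⁴⁸

Cu₂S(s) ⇌ 2 Cu⁺(aq) + S²⁻(aq)
For each mole of Cu₂S that dissolves per liter, [Cu⁺] = 2s and [S²⁻] = s; let s denote this solubility.
Ksp = [Cu⁺]^2[S²⁻] = (2s)^2 · s = 4s^3
Ksp = 4 × (8.12×10⁻¹⁷)^3 = 2.14×10⁻⁴⁸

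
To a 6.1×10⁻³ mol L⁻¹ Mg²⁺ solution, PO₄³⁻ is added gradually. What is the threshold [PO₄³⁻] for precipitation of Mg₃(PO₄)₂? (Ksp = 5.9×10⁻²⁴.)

5.1×10⁻⁹ M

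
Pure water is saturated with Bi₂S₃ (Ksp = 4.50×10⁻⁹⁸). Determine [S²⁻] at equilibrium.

3.99×10⁻²⁰ M

Bi₂S₃(s) ⇌ 2 Bi³⁺(aq) + 3 S²⁻(aq)
With molar solubility s: [Bi³⁺] = 2s, [S²⁻] = 3s.
Ksp = [Bi³⁺]^2[S²⁻]^3 = (2s)^2 · (3s)^3 = 108s^5 = 4.50×10⁻⁹⁸
s = 1.33×10⁻²⁰ mol/L
[S²⁻] = 3s = 3.99×10⁻²⁰ mol/L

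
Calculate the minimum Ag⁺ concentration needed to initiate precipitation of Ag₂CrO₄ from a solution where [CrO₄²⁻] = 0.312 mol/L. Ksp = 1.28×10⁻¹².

2.03×10⁻⁶ M

Precipitation of each salt begins when its ion product equals Ksp.
Ag₂CrO₄(s) ⇌ 2 Ag⁺(aq) + CrO₄²⁻(aq)
Ksp = [Ag⁺]^2[CrO₄²⁻] = [Ag⁺]^2(0.312)
[Ag⁺]^2 = 1.28×10⁻¹² / (0.312) = 4.10×10⁻¹²
[Ag⁺] = 2.03×10⁻⁶ mol/L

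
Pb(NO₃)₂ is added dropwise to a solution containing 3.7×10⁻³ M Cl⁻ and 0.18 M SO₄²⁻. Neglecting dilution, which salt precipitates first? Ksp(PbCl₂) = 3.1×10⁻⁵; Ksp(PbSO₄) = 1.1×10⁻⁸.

PbSO₄

Each salt precipitates once Q = Ksp for that salt.
For PbCl₂: [Pb²⁺] = (Ksp/[Cl⁻]^2) = 2.3 M
For PbSO₄: [Pb²⁺] = (Ksp/[SO₄²⁻]) = 6.1×10⁻⁸ M
The smaller threshold [Pb²⁺] is reached first, so PbSO₄ precipitates first.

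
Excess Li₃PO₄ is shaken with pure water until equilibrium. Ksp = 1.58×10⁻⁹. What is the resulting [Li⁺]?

Li₃PO₄(s) ⇌ 3 Li⁺(aq) + PO₄³⁻(aq)
With molar solubility s: [Li⁺] = 3s, [PO₄³⁻] = s.
Ksp = [Li⁺]^3[PO₄³⁻] = (3s)^3 · s = 27s^4 = 1.58×10⁻⁹
s = 2.77×10⁻³ mol L⁻¹
[Li⁺] = 3s = 8.30×10⁻³ mol L⁻¹

8.30×10⁻³ M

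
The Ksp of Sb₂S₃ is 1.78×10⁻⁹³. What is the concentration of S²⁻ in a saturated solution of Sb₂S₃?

3.32×10⁻¹⁹ M

Sb₂S₃(s) ⇌ 2 Sb³⁺(aq) + 3 S²⁻(aq)
For each mole of Sb₂S₃ that dissolves per liter, [Sb³⁺] = 2s and [S²⁻] = 3s; let s denote this solubility.
Ksp = [Sb³⁺]^2[S²⁻]^3 = (2s)^2 · (3s)^3 = 108s^5 = 1.78×10⁻⁹³
s = 1.11×10⁻¹⁹ mol/L
[S²⁻] = 3s = 3.32×10⁻¹⁹ mol/L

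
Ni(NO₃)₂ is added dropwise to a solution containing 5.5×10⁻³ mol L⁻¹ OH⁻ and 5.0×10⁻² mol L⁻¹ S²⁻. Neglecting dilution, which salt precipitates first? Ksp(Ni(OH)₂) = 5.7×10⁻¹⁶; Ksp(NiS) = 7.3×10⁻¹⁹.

A salt starts to precipitate once the ion product Q reaches its Ksp.
For Ni(OH)₂: [Ni²⁺] = (Ksp/[OH⁻]^2) = 1.9×10⁻¹¹ mol L⁻¹
For NiS: [Ni²⁺] = (Ksp/[S²⁻]) = 1.5×10⁻¹⁷ mol L⁻¹
The smaller threshold [Ni²⁺] is reached first, so NiS precipitates first.

NiS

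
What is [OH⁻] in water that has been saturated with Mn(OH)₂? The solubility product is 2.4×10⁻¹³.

Mn(OH)₂(s) ⇌ Mn²⁺(aq) + 2 OH⁻(aq)
If s mol/L of Mn(OH)₂ dissolves, [Mn²⁺] = s and [OH⁻] = 2s.
Ksp = [Mn²⁺][OH⁻]^2 = s · (2s)^2 = 4s^3 = 2.4×10⁻¹³
s = 3.9×10⁻⁵ mol L⁻¹
[OH⁻] = 2s = 7.8×10⁻⁵ mol L⁻¹

7.8×10⁻⁵ M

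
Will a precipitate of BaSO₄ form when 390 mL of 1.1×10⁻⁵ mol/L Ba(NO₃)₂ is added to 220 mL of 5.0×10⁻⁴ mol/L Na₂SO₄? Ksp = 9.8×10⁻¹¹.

Yes

The combined volume is 610 mL.
[Ba²⁺] = (1.1×10⁻⁵)(390)/610 = 7.0×10⁻⁶ mol/L
[SO₄²⁻] = (5.0×10⁻⁴)(220)/610 = 1.8×10⁻⁴ mol/L
Q = [Ba²⁺][SO₄²⁻] = 1.3×10⁻⁹
Because Q > Ksp (1.3×10⁻⁹ vs 9.8×10⁻¹¹), a precipitate of BaSO₄ forms.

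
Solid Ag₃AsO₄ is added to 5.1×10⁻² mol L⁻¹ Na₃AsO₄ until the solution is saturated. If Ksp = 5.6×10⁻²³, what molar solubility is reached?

Ag₃AsO₄(s) ⇌ 3 Ag⁺(aq) + AsO₄³⁻(aq)
With AsO₄³⁻ already at 5.1×10⁻² mol L⁻¹ and s small, take [AsO₄³⁻] ≈ 5.1×10⁻² mol L⁻¹ and [Ag⁺] = 3s.
Ksp = [Ag⁺]^3[AsO₄³⁻] = (3s)^3(5.1×10⁻²)
(3s)^3 = 5.6×10⁻²³ / (5.1×10⁻²) = 1.1×10⁻²¹
s = 3.4×10⁻⁸ mol L⁻¹

3.4×10⁻⁸ M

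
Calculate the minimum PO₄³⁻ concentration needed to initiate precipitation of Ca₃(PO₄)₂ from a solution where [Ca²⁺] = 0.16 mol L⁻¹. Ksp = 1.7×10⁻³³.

6.4×10⁻¹⁶ M

Each salt precipitates once Q = Ksp for that salt.
Ca₃(PO₄)₂(s) ⇌ 3 Ca²⁺(aq) + 2 PO₄³⁻(aq)
Ksp = [Ca²⁺]^3[PO₄³⁻]^2 = [PO₄³⁻]^2(0.16)^3
[PO₄³⁻]^2 = 1.7×10⁻³³ / (0.16)^3 = 4.2×10⁻³¹
[PO₄³⁻] = 6.4×10⁻¹⁶ mol L⁻¹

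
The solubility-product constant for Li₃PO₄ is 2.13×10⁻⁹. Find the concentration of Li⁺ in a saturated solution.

Li₃PO₄(s) ⇌ 3 Li⁺(aq) + PO₄³⁻(aq)
With molar solubility s: [Li⁺] = 3s, [PO₄³⁻] = s.
Ksp = [Li⁺]^3[PO₄³⁻] = (3s)^3 · s = 27s^4 = 2.13×10⁻⁹
s = 2.98×10⁻³ M
[Li⁺] = 3s = 8.94×10⁻³ M

8.94×10⁻³ M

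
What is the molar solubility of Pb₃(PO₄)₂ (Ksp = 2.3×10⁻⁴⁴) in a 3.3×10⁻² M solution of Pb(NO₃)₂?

Pb₃(PO₄)₂(s) ⇌ 3 Pb²⁺(aq) + 2 PO₄³⁻(aq)
Pb²⁺ is already present at 3.3×10⁻² M. If s mol/L of Pb₃(PO₄)₂ dissolves, [PO₄³⁻] = 2s while [Pb²⁺] ≈ 3.3×10⁻² M.
Ksp = [Pb²⁺]^3[PO₄³⁻]^2 = (3.3×10⁻²)^3(2s)^2
(2s)^2 = 2.3×10⁻⁴⁴ / (3.3×10⁻²)^3 = 6.4×10⁻⁴⁰
s = 1.3×10⁻²⁰ M

1.3×10⁻²⁰ M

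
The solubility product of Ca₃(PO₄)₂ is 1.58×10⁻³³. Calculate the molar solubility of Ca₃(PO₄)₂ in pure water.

1.08×10⁻⁷ M

Ca₃(PO₄)₂(s) ⇌ 3 Ca²⁺(aq) + 2 PO₄³⁻(aq)
If s mol/L of Ca₃(PO₄)₂ dissolves, [Ca²⁺] = 3s and [PO₄³⁻] = 2s.
Ksp = [Ca²⁺]^3[PO₄³⁻]^2 = (3s)^3 · (2s)^2 = 108s^5
108s^5 = 1.58×10⁻³³  ⇒  s^5 = 1.46×10⁻³⁵
Taking the 5th root, s = 1.08×10⁻⁷ mol L⁻¹.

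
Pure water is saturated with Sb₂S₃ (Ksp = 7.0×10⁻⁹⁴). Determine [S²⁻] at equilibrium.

2.8×10⁻¹⁹ M

Sb₂S₃(s) ⇌ 2 Sb³⁺(aq) + 3 S²⁻(aq)
For each mole of Sb₂S₃ that dissolves per liter, [Sb³⁺] = 2s and [S²⁻] = 3s; let s denote this solubility.
Ksp = [Sb³⁺]^2[S²⁻]^3 = (2s)^2 · (3s)^3 = 108s^5 = 7.0×10⁻⁹⁴
s = 9.2×10⁻²⁰ mol/L
[S²⁻] = 3s = 2.8×10⁻¹⁹ mol/L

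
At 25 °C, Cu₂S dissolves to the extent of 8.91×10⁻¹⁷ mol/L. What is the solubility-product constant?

Ksp = 2.83×10⁻⁴⁸

Cu₂S(s) ⇌ 2 Cu⁺(aq) + S²⁻(aq)
With molar solubility s: [Cu⁺] = 2s, [S²⁻] = s.
Ksp = [Cu⁺]^2[S²⁻] = (2s)^2 · s = 4s^3
Ksp = 4 × (8.91×10⁻¹⁷)^3 = 2.83×10⁻⁴⁸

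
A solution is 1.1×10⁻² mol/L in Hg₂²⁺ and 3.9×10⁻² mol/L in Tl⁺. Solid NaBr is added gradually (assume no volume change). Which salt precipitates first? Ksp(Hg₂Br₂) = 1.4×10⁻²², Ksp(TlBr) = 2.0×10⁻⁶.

The threshold for precipitation is Q = Ksp.
For Hg₂Br₂: [Br⁻] = (Ksp/[Hg₂²⁺])^(1/2) = 1.1×10⁻¹⁰ mol/L
For TlBr: [Br⁻] = (Ksp/[Tl⁺]) = 5.1×10⁻⁵ mol/L
The smaller threshold [Br⁻] is reached first, so Hg₂Br₂ precipitates first.

Hg₂Br₂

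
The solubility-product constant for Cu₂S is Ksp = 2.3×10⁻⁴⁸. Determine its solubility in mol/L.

Cu₂S(s) ⇌ 2 Cu⁺(aq) + S²⁻(aq)
Let s be the molar solubility. Then [Cu⁺] = 2s and [S²⁻] = s.
Ksp = [Cu⁺]^2[S²⁻] = (2s)^2 · s = 4s^3
4s^3 = 2.3×10⁻⁴⁸  ⇒  s^3 = 5.8×10⁻⁴⁹
Taking the 3rd root, s = 8.3×10⁻¹⁷ mol/L.

8.3×10⁻¹⁷ M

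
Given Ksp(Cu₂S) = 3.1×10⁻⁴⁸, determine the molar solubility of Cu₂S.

9.2×10⁻¹⁷ M

Cu₂S(s) ⇌ 2 Cu⁺(aq) + S²⁻(aq)
Let s be the molar solubility. Then [Cu⁺] = 2s and [S²⁻] = s.
Ksp = [Cu⁺]^2[S²⁻] = (2s)^2 · s = 4s^3
4s^3 = 3.1×10⁻⁴⁸  ⇒  s^3 = 7.8×10⁻⁴⁹
Taking the 3rd root, s = 9.2×10⁻¹⁷ mol/L.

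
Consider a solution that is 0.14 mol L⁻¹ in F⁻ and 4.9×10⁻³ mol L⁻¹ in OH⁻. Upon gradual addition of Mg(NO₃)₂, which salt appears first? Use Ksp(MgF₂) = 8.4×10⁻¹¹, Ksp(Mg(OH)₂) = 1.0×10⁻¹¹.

Precipitation begins when Q = Ksp.
For MgF₂: [Mg²⁺] = (Ksp/[F⁻]^2) = 4.3×10⁻⁹ mol L⁻¹
For Mg(OH)₂: [Mg²⁺] = (Ksp/[OH⁻]^2) = 4.2×10⁻⁷ mol L⁻¹
The smaller threshold [Mg²⁺] is reached first, so MgF₂ precipitates first.

MgF₂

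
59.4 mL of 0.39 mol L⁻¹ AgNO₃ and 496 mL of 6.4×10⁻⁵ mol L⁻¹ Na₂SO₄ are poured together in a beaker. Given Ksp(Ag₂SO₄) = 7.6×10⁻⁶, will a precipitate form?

The combined volume is 555.4 mL.
[Ag⁺] = (0.39)(59.4)/555.4 = 4.2×10⁻² mol L⁻¹
[SO₄²⁻] = (6.4×10⁻⁵)(496)/555.4 = 5.7×10⁻⁵ mol L⁻¹
Q = [Ag⁺]^2[SO₄²⁻] = 9.9×10⁻⁸
Q = 9.9×10⁻⁸ < Ksp = 7.6×10⁻⁶, so the solution is unsaturated and no precipitate forms.

No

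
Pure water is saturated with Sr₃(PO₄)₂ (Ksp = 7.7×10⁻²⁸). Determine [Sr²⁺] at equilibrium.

4.4×10⁻⁶ M

Sr₃(PO₄)₂(s) ⇌ 3 Sr²⁺(aq) + 2 PO₄³⁻(aq)
Call the molar solubility s, so that [Sr²⁺] = 3s and [PO₄³⁻] = 2s.
Ksp = [Sr²⁺]^3[PO₄³⁻]^2 = (3s)^3 · (2s)^2 = 108s^5 = 7.7×10⁻²⁸
s = 1.5×10⁻⁶ mol/L
[Sr²⁺] = 3s = 4.4×10⁻⁶ mol/L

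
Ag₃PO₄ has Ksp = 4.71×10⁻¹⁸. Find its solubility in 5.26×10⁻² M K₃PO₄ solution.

1.49×10⁻⁶ M

Ag₃PO₄(s) ⇌ 3 Ag⁺(aq) + PO₄³⁻(aq)
With PO₄³⁻ already at 5.26×10⁻² M and s small, take [PO₄³⁻] ≈ 5.26×10⁻² M and [Ag⁺] = 3s.
Ksp = [Ag⁺]^3[PO₄³⁻] = (3s)^3(5.26×10⁻²)
(3s)^3 = 4.71×10⁻¹⁸ / (5.26×10⁻²) = 8.95×10⁻¹⁷
s = 1.49×10⁻⁶ M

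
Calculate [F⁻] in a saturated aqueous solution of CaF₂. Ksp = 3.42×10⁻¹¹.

CaF₂(s) ⇌ Ca²⁺(aq) + 2 F⁻(aq)
Let s be the molar solubility. Then [Ca²⁺] = s and [F⁻] = 2s.
Ksp = [Ca²⁺][F⁻]^2 = s · (2s)^2 = 4s^3 = 3.42×10⁻¹¹
s = 2.04×10⁻⁴ M
[F⁻] = 2s = 4.09×10⁻⁴ M

4.09×10⁻⁴ M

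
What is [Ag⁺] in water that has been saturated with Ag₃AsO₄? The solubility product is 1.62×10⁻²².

4.70×10⁻⁶ M

Ag₃AsO₄(s) ⇌ 3 Ag⁺(aq) + AsO₄³⁻(aq)
If s mol/L of Ag₃AsO₄ dissolves, [Ag⁺] = 3s and [AsO₄³⁻] = s.
Ksp = [Ag⁺]^3[AsO₄³⁻] = (3s)^3 · s = 27s^4 = 1.62×10⁻²²
s = 1.57×10⁻⁶ M
[Ag⁺] = 3s = 4.70×10⁻⁶ M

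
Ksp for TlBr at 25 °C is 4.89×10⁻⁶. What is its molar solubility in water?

2.21×10⁻³ M

TlBr(s) ⇌ Tl⁺(aq) + Br⁻(aq)
Call the molar solubility s, so that [Tl⁺] = s and [Br⁻] = s.
Ksp = [Tl⁺][Br⁻] = s · s = s^2
s^2 = 4.89×10⁻⁶
s = (4.89×10⁻⁶)^(1/2) = 2.21×10⁻³ mol L⁻¹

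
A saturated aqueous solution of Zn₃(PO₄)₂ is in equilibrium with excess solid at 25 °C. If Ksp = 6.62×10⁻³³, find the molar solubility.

1.44×10⁻⁷ M

Zn₃(PO₄)₂(s) ⇌ 3 Zn²⁺(aq) + 2 PO₄³⁻(aq)
If s mol/L of Zn₃(PO₄)₂ dissolves, [Zn²⁺] = 3s and [PO₄³⁻] = 2s.
Ksp = [Zn²⁺]^3[PO₄³⁻]^2 = (3s)^3 · (2s)^2 = 108s^5
108s^5 = 6.62×10⁻³³  ⇒  s^5 = 6.13×10⁻³⁵
s = 1.44×10⁻⁷ mol L⁻¹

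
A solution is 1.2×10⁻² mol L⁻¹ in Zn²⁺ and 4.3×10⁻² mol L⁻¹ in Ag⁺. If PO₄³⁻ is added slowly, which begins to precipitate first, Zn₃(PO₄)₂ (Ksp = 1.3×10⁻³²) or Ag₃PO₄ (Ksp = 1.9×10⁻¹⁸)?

A salt starts to precipitate once the ion product Q reaches its Ksp.
For Zn₃(PO₄)₂: [PO₄³⁻] = (Ksp/[Zn²⁺]^3)^(1/2) = 8.7×10⁻¹⁴ mol L⁻¹
For Ag₃PO₄: [PO₄³⁻] = (Ksp/[Ag⁺]^3) = 2.4×10⁻¹⁴ mol L⁻¹
Ag₃PO₄ requires the lower [PO₄³⁻], so it precipitates first.

Ag₃PO₄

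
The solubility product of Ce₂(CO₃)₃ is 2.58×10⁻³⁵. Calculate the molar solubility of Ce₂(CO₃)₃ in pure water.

Ce₂(CO₃)₃(s) ⇌ 2 Ce³⁺(aq) + 3 CO₃²⁻(aq)
With molar solubility s: [Ce³⁺] = 2s, [CO₃²⁻] = 3s.
Ksp = [Ce³⁺]^2[CO₃²⁻]^3 = (2s)^2 · (3s)^3 = 108s^5
108s^5 = 2.58×10⁻³⁵  ⇒  s^5 = 2.39×10⁻³⁷
s = 4.74×10⁻⁸ mol L⁻¹

4.74×10⁻⁸ M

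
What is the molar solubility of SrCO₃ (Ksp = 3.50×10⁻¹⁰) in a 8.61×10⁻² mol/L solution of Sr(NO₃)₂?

SrCO₃(s) ⇌ Sr²⁺(aq) + CO₃²⁻(aq)
Let s be the solubility of SrCO₃ here. The common ion gives [Sr²⁺] ≈ 8.61×10⁻² mol/L, and [CO₃²⁻] = s.
Ksp = [Sr²⁺][CO₃²⁻] = (8.61×10⁻²)s
s = 3.50×10⁻¹⁰ / (8.61×10⁻²) = 4.07×10⁻⁹
s = 4.07×10⁻⁹ mol/L

4.07×10⁻⁹ M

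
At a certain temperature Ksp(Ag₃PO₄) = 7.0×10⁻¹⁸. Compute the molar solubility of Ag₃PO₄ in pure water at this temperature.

Ag₃PO₄(s) ⇌ 3 Ag⁺(aq) + PO₄³⁻(aq)
Call the molar solubility s, so that [Ag⁺] = 3s and [PO₄³⁻] = s.
Ksp = [Ag⁺]^3[PO₄³⁻] = (3s)^3 · s = 27s^4
27s^4 = 7.0×10⁻¹⁸  ⇒  s^4 = 2.6×10⁻¹⁹
Taking the 4th root, s = 2.3×10⁻⁵ mol/L.

2.3×10⁻⁵ M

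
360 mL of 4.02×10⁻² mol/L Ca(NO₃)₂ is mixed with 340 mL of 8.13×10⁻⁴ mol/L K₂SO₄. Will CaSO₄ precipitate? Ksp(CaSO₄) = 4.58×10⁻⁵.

Total volume after mixing = 360 + 340 = 700 mL.
[Ca²⁺] = (4.02×10⁻²)(360)/700 = 2.07×10⁻² mol/L
[SO₄²⁻] = (8.13×10⁻⁴)(340)/700 = 3.95×10⁻⁴ mol/L
Q = [Ca²⁺][SO₄²⁻] = 8.16×10⁻⁶
Since Q (8.16×10⁻⁶) is less than Ksp (4.58×10⁻⁵), no CaSO₄ precipitates.

No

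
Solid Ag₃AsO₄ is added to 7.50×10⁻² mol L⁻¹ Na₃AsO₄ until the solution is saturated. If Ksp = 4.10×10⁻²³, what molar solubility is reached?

Ag₃AsO₄(s) ⇌ 3 Ag⁺(aq) + AsO₄³⁻(aq)
The solution already contains AsO₄³⁻ at 7.50×10⁻² mol L⁻¹. Let s be the molar solubility of Ag₃AsO₄.
[AsO₄³⁻] ≈ 7.50×10⁻² mol L⁻¹ (common ion dominates); [Ag⁺] = 3s.
Ksp = [Ag⁺]^3[AsO₄³⁻] = (3s)^3(7.50×10⁻²)
(3s)^3 = 4.10×10⁻²³ / (7.50×10⁻²) = 5.47×10⁻²²
s = 2.73×10⁻⁸ mol L⁻¹

2.73×10⁻⁸ M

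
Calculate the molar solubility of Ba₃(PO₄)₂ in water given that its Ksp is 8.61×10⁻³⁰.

Ba₃(PO₄)₂(s) ⇌ 3 Ba²⁺(aq) + 2 PO₄³⁻(aq)
Call the molar solubility s, so that [Ba²⁺] = 3s and [PO₄³⁻] = 2s.
Ksp = [Ba²⁺]^3[PO₄³⁻]^2 = (3s)^3 · (2s)^2 = 108s^5
108s^5 = 8.61×10⁻³⁰  ⇒  s^5 = 7.97×10⁻³²
s = 6.03×10⁻⁷ M

6.03×10⁻⁷ M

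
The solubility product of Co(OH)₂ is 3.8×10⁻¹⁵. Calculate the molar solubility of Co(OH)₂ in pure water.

9.8×10⁻⁶ M

Co(OH)₂(s) ⇌ Co²⁺(aq) + 2 OH⁻(aq)
For each mole of Co(OH)₂ that dissolves per liter, [Co²⁺] = s and [OH⁻] = 2s; let s denote this solubility.
Ksp = [Co²⁺][OH⁻]^2 = s · (2s)^2 = 4s^3
4s^3 = 3.8×10⁻¹⁵  ⇒  s^3 = 9.5×10⁻¹⁶
s = (9.5×10⁻¹⁶)^(1/3) = 9.8×10⁻⁶ mol L⁻¹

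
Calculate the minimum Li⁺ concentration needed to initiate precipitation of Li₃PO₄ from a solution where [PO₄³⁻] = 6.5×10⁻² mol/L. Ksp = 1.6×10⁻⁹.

2.9×10⁻³ M

Each salt precipitates once Q = Ksp for that salt.
Li₃PO₄(s) ⇌ 3 Li⁺(aq) + PO₄³⁻(aq)
Ksp = [Li⁺]^3[PO₄³⁻] = [Li⁺]^3(6.5×10⁻²)
[Li⁺]^3 = 1.6×10⁻⁹ / (6.5×10⁻²) = 2.5×10⁻⁸
[Li⁺] = 2.9×10⁻³ mol/L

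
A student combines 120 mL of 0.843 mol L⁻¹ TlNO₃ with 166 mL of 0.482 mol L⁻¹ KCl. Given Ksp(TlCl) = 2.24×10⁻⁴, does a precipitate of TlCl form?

Total volume after mixing = 120 + 166 = 286 mL.
[Tl⁺] = (0.843)(120)/286 = 0.354 mol L⁻¹
[Cl⁻] = (0.482)(166)/286 = 0.280 mol L⁻¹
Q = [Tl⁺][Cl⁻] = 9.90×10⁻²
Since Q (9.90×10⁻²) exceeds Ksp (2.24×10⁻⁴), TlCl will precipitate.

Yes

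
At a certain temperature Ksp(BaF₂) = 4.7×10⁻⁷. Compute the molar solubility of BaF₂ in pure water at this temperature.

4.9×10⁻³ M

BaF₂(s) ⇌ Ba²⁺(aq) + 2 F⁻(aq)
For each mole of BaF₂ that dissolves per liter, [Ba²⁺] = s and [F⁻] = 2s; let s denote this solubility.
Ksp = [Ba²⁺][F⁻]^2 = s · (2s)^2 = 4s^3
4s^3 = 4.7×10⁻⁷  ⇒  s^3 = 1.2×10⁻⁷
Taking the 3rd root, s = 4.9×10⁻³ M.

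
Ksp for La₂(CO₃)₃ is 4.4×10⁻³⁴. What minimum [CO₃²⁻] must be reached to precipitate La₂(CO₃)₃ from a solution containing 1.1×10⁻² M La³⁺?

1.5×10⁻¹⁰ M

Precipitation begins when Q = Ksp.
La₂(CO₃)₃(s) ⇌ 2 La³⁺(aq) + 3 CO₃²⁻(aq)
Ksp = [La³⁺]^2[CO₃²⁻]^3 = [CO₃²⁻]^3(1.1×10⁻²)^2
[CO₃²⁻]^3 = 4.4×10⁻³⁴ / (1.1×10⁻²)^2 = 3.6×10⁻³⁰
[CO₃²⁻] = 1.5×10⁻¹⁰ M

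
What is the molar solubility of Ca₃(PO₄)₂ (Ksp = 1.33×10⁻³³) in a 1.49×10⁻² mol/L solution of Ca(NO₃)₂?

Ca₃(PO₄)₂(s) ⇌ 3 Ca²⁺(aq) + 2 PO₄³⁻(aq)
Ca²⁺ is already present at 1.49×10⁻² mol/L. If s mol/L of Ca₃(PO₄)₂ dissolves, [PO₄³⁻] = 2s while [Ca²⁺] ≈ 1.49×10⁻² mol/L.
Ksp = [Ca²⁺]^3[PO₄³⁻]^2 = (1.49×10⁻²)^3(2s)^2
(2s)^2 = 1.33×10⁻³³ / (1.49×10⁻²)^3 = 4.02×10⁻²⁸
s = 1.00×10⁻¹⁴ mol/L

1.00×10⁻¹⁴ M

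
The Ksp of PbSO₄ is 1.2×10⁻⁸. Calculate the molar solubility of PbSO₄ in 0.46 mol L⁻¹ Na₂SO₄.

PbSO₄(s) ⇌ Pb²⁺(aq) + SO₄²⁻(aq)
With SO₄²⁻ already at 0.46 mol L⁻¹ and s small, take [SO₄²⁻] ≈ 0.46 mol L⁻¹ and [Pb²⁺] = s.
Ksp = [Pb²⁺][SO₄²⁻] = s(0.46)
s = 1.2×10⁻⁸ / (0.46) = 2.6×10⁻⁸
s = 2.6×10⁻⁸ mol L⁻¹

2.6×10⁻⁸ M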